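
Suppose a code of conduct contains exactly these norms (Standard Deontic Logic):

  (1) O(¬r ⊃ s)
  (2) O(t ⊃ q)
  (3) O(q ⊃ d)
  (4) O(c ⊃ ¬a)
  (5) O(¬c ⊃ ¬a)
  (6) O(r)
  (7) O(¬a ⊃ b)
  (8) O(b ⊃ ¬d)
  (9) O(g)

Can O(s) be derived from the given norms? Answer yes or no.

Premise 1 is O(¬r ⊃ s), but O(¬r) is not derivable from the premises, so it does not yield O(s).
No other premise forces O(s). An ideal world satisfying every premise can still have s false, so O(s) is not derivable.

No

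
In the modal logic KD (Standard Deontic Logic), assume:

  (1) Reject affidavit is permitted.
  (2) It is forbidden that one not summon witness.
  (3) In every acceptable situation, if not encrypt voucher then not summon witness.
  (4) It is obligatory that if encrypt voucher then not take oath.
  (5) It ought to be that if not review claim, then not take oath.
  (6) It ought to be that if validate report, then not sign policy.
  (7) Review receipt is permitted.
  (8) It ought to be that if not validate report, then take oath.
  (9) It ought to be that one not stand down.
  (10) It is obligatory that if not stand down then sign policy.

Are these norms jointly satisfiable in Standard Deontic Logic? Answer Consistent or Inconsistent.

Premise 2, F(¬summon_witness), is equivalent to O(summon_witness).
Premise 3, O(¬encrypt_voucher → ¬summon_witness), contraposes to O(summon_witness → encrypt_voucher); with O(summon_witness) we get O(encrypt_voucher).
From O(encrypt_voucher) and premise 4, O(encrypt_voucher → ¬take_oath), we obtain O(¬take_oath).
The contrapositive of premise 8 (O(¬validate_report → take_oath)) is O(¬take_oath → validate_report), and O(¬take_oath) is already established, so O(validate_report).
Premise 6 is O(validate_report → ¬sign_policy); since O(validate_report), deontic closure gives O(¬sign_policy).
The contrapositive of premise 10 (O(¬stand_down → sign_policy)) is O(¬sign_policy → stand_down), and O(¬sign_policy) is already established, so O(stand_down).
However, premise 9 gives O(¬stand_down).
We now have both O(stand_down) and O(¬stand_down) — stand_down is simultaneously obligatory and forbidden, violating the D-axiom.

Inconsistent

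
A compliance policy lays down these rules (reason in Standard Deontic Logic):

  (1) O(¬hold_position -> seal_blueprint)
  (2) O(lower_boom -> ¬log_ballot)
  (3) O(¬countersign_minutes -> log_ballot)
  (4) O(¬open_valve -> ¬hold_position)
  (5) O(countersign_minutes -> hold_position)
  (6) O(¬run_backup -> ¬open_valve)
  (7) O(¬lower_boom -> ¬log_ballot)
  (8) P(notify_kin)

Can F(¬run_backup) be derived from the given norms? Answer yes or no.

Premises 7 and 2 are O(¬lower_boom -> ¬log_ballot) and O(lower_boom -> ¬log_ballot); every ideal world satisfies ¬lower_boom or lower_boom, so in either case ¬log_ballot holds — hence O(¬log_ballot).
Premise 3 is O(¬countersign_minutes -> log_ballot); contrapositively O(¬log_ballot -> countersign_minutes). Since O(¬log_ballot) holds, K gives O(countersign_minutes).
With premise 5, O(countersign_minutes -> hold_position), the K-axiom yields O(hold_position).
Premise 4 is O(¬open_valve -> ¬hold_position); contrapositively O(hold_position -> open_valve). Since O(hold_position) holds, K gives O(open_valve).
Premise 6 is O(¬run_backup -> ¬open_valve); contrapositively O(open_valve -> run_backup). Since O(open_valve) holds, K gives O(run_backup).
Premises 1, 8 do not contribute to this derivation.
So O(run_backup) holds, i.e. F(¬run_backup). The claim follows.

Yes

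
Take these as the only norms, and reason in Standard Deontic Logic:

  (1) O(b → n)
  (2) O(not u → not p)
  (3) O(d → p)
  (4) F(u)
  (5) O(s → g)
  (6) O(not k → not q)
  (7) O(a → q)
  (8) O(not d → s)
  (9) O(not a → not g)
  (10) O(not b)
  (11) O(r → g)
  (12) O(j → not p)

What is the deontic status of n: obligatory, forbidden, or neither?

Premise 1 is O(b → n), but O(b) is not derivable from the premises, so it does not yield O(n).
No premise or chain of K-axiom applications forces O(n), and none forces O(not n). So n is neither obligatory nor forbidden under these norms.

Neither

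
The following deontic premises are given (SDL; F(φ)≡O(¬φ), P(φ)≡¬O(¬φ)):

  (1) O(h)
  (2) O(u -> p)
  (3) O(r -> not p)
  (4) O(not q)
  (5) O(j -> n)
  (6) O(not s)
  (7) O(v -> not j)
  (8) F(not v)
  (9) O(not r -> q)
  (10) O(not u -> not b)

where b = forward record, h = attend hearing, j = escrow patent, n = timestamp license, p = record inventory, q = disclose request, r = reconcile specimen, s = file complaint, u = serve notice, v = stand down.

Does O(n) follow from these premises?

No

Premise 5 is O(j -> n), but O(j) is not derivable from the premises, so it does not yield O(n).
No other premise forces O(n). An ideal world satisfying every premise can still have n false, so O(n) is not derivable.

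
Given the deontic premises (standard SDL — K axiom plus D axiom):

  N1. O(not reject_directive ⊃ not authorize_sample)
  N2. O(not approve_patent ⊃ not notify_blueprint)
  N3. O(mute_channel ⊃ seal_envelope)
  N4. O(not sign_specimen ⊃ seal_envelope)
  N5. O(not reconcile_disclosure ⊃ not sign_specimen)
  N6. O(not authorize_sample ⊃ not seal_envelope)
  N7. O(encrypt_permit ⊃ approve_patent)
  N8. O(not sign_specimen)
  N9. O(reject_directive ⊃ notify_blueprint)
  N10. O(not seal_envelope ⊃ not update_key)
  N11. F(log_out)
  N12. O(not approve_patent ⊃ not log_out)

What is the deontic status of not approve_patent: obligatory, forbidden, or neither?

Premise 8 states O(not sign_specimen) outright.
Applying K to premise 4 (O(not sign_specimen ⊃ seal_envelope)) and O(not sign_specimen) yields O(seal_envelope).
Premise 6 is O(not authorize_sample ⊃ not seal_envelope); contrapositively O(seal_envelope ⊃ authorize_sample). Since O(seal_envelope) holds, K gives O(authorize_sample).
Premise 1, O(not reject_directive ⊃ not authorize_sample), contraposes to O(authorize_sample ⊃ reject_directive); with O(authorize_sample) we get O(reject_directive).
With premise 9, O(reject_directive ⊃ notify_blueprint), the K-axiom yields O(notify_blueprint).
Premise 2, O(not approve_patent ⊃ not notify_blueprint), contraposes to O(notify_blueprint ⊃ approve_patent); with O(notify_blueprint) we get O(approve_patent).
Premises 3, 5, 7, 10, 11, 12 do not contribute to this derivation.
Thus O(approve_patent), which is F(not approve_patent): not approve_patent is forbidden.

Forbidden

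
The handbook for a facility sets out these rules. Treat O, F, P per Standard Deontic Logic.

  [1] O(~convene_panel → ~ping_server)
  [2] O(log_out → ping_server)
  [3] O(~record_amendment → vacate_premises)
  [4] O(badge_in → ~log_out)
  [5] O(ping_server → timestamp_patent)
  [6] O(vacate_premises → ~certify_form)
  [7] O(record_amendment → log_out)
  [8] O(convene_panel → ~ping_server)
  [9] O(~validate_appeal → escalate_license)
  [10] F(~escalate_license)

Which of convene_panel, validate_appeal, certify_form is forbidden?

Premises 1 and 8 cover both cases: O(~convene_panel → ~ping_server) and O(convene_panel → ~ping_server). Since ~convene_panel ∨ convene_panel is a tautology, O(~ping_server) follows.
Premise 2 is O(log_out → ping_server); contrapositively O(~ping_server → ~log_out). Since O(~ping_server) holds, K gives O(~log_out).
Premise 7 is O(record_amendment → log_out); contrapositively O(~log_out → ~record_amendment). Since O(~log_out) holds, K gives O(~record_amendment).
With premise 3, O(~record_amendment → vacate_premises), the K-axiom yields O(vacate_premises).
With premise 6, O(vacate_premises → ~certify_form), the K-axiom yields O(~certify_form).
So O(~certify_form) holds, i.e. certify_form is forbidden. None of the other listed options is forbidden under the premises.

certify_form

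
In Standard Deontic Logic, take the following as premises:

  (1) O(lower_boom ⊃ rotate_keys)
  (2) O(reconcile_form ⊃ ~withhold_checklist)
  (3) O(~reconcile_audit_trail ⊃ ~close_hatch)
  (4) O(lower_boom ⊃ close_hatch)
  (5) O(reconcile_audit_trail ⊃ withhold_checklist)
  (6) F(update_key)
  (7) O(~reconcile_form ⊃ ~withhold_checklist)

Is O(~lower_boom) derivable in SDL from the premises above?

Yes

Premises 7 and 2 cover both cases: O(~reconcile_form ⊃ ~withhold_checklist) and O(reconcile_form ⊃ ~withhold_checklist). Since ~reconcile_form ∨ reconcile_form is a tautology, O(~withhold_checklist) follows.
Premise 5 is O(reconcile_audit_trail ⊃ withhold_checklist); contrapositively O(~withhold_checklist ⊃ ~reconcile_audit_trail). Since O(~withhold_checklist) holds, K gives O(~reconcile_audit_trail).
With premise 3, O(~reconcile_audit_trail ⊃ ~close_hatch), the K-axiom yields O(~close_hatch).
Premise 4, O(lower_boom ⊃ close_hatch), contraposes to O(~close_hatch ⊃ ~lower_boom); with O(~close_hatch) we get O(~lower_boom).
Premises 1, 6 do not contribute to this derivation.
So O(~lower_boom) follows.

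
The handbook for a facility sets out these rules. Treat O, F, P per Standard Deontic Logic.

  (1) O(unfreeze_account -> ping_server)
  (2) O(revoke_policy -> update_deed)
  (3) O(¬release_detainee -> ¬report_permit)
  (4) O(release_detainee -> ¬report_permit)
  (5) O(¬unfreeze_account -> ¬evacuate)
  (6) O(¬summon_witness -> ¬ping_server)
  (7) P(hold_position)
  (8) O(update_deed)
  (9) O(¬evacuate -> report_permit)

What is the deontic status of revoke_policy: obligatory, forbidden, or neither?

Neither

Premise 2 is O(revoke_policy -> update_deed); even if O(update_deed) held, inferring O(revoke_policy) would be affirming the consequent — invalid.
No premise or chain of K-axiom applications forces O(revoke_policy), and none forces O(¬revoke_policy). So revoke_policy is neither obligatory nor forbidden under these norms.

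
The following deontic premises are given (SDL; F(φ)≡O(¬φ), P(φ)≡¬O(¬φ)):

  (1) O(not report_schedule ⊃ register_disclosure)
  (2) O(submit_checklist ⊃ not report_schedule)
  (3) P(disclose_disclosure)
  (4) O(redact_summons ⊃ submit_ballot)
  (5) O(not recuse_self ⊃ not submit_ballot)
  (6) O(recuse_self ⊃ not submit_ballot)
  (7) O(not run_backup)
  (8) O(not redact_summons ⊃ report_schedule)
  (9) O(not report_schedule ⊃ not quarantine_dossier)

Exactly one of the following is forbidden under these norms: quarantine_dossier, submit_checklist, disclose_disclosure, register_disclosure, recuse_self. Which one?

Premises 6 and 5 cover both cases: O(recuse_self ⊃ not submit_ballot) and O(not recuse_self ⊃ not submit_ballot). Since recuse_self ∨ not recuse_self is a tautology, O(not submit_ballot) follows.
Premise 4, O(redact_summons ⊃ submit_ballot), contraposes to O(not submit_ballot ⊃ not redact_summons); with O(not submit_ballot) we get O(not redact_summons).
From O(not redact_summons) and premise 8, O(not redact_summons ⊃ report_schedule), we obtain O(report_schedule).
Premise 2, O(submit_checklist ⊃ not report_schedule), contraposes to O(report_schedule ⊃ not submit_checklist); with O(report_schedule) we get O(not submit_checklist).
So O(not submit_checklist) holds, i.e. submit_checklist is forbidden. None of the other listed options is forbidden under the premises.

submit_checklist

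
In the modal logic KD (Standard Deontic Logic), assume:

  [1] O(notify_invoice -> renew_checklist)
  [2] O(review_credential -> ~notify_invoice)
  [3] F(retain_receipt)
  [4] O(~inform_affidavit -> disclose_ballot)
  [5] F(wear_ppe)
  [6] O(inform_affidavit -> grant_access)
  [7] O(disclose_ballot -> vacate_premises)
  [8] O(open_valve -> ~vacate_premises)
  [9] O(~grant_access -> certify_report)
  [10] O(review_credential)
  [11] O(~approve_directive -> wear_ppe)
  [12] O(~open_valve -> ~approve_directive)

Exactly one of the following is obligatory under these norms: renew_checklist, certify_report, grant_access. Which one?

grant_access

F(wear_ppe) at premise 5 means O(~wear_ppe).
Premise 11, O(~approve_directive -> wear_ppe), contraposes to O(~wear_ppe -> approve_directive); with O(~wear_ppe) we get O(approve_directive).
Premise 12 is O(~open_valve -> ~approve_directive); contrapositively O(approve_directive -> open_valve). Since O(approve_directive) holds, K gives O(open_valve).
Applying K to premise 8 (O(open_valve -> ~vacate_premises)) and O(open_valve) yields O(~vacate_premises).
The contrapositive of premise 7 (O(disclose_ballot -> vacate_premises)) is O(~vacate_premises -> ~disclose_ballot), and O(~vacate_premises) is already established, so O(~disclose_ballot).
Premise 4, O(~inform_affidavit -> disclose_ballot), contraposes to O(~disclose_ballot -> inform_affidavit); with O(~disclose_ballot) we get O(inform_affidavit).
With premise 6, O(inform_affidavit -> grant_access), the K-axiom yields O(grant_access).
So O(grant_access) holds — grant_access is obligatory. None of the other listed options is made obligatory by any chain of premises.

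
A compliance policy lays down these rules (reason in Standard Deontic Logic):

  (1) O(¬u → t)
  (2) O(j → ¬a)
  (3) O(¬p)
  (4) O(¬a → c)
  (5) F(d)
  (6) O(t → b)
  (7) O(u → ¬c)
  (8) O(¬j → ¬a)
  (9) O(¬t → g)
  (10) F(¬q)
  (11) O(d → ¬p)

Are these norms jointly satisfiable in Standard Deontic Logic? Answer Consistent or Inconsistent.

Consistent

Premise 11 is O(d → ¬p); even if O(¬p) held, inferring O(d) would be affirming the consequent — invalid.
So O(d) is not derivable, and the apparent clash with O(¬d) does not arise.
A world satisfying every obligation exists (e.g. a=false, b=true, c=true, d=false, g=false, j=false, p=false, q=true, t=true, u=false); no atom is both obligatory and forbidden, so the set is consistent.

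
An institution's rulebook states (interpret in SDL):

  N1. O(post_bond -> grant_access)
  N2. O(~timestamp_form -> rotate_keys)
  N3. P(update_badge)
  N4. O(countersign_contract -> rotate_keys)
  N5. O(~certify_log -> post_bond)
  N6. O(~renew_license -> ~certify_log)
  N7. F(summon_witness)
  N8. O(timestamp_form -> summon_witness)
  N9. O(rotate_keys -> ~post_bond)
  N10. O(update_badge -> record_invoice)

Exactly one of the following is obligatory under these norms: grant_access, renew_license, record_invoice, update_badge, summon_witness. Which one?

renew_license

F(summon_witness) at premise 7 means O(~summon_witness).
Premise 8 is O(timestamp_form -> summon_witness); contrapositively O(~summon_witness -> ~timestamp_form). Since O(~summon_witness) holds, K gives O(~timestamp_form).
From O(~timestamp_form) and premise 2, O(~timestamp_form -> rotate_keys), we obtain O(rotate_keys).
From O(rotate_keys) and premise 9, O(rotate_keys -> ~post_bond), we obtain O(~post_bond).
Premise 5 is O(~certify_log -> post_bond); contrapositively O(~post_bond -> certify_log). Since O(~post_bond) holds, K gives O(certify_log).
Premise 6 is O(~renew_license -> ~certify_log); contrapositively O(certify_log -> renew_license). Since O(certify_log) holds, K gives O(renew_license).
So O(renew_license) holds — renew_license is obligatory. None of the other listed options is made obligatory by any chain of premises.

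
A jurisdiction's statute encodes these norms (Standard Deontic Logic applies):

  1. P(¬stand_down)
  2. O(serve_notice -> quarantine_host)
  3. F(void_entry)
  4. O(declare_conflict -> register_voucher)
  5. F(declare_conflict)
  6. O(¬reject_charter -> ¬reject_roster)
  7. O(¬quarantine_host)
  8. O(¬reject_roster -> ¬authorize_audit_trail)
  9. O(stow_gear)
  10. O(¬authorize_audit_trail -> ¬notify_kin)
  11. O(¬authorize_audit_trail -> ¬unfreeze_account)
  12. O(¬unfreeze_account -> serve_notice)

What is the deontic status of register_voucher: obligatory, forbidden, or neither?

Premise 4 is O(declare_conflict -> register_voucher), but O(declare_conflict) is not derivable from the premises, so it does not yield O(register_voucher).
No premise or chain of K-axiom applications forces O(register_voucher), and none forces O(¬register_voucher). So register_voucher is neither obligatory nor forbidden under these norms.

Neither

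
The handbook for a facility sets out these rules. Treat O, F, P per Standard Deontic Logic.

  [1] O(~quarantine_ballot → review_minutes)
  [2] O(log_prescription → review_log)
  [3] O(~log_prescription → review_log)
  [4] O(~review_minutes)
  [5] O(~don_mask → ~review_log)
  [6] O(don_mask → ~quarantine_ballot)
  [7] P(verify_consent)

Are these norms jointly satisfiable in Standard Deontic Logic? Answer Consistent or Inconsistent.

Premises 2 and 3 are O(log_prescription → review_log) and O(~log_prescription → review_log); every ideal world satisfies log_prescription or ~log_prescription, so in either case review_log holds — hence O(review_log).
Premise 5, O(~don_mask → ~review_log), contraposes to O(review_log → don_mask); with O(review_log) we get O(don_mask).
Applying K to premise 6 (O(don_mask → ~quarantine_ballot)) and O(don_mask) yields O(~quarantine_ballot).
From O(~quarantine_ballot) and premise 1, O(~quarantine_ballot → review_minutes), we obtain O(review_minutes).
However, premise 4 gives O(~review_minutes).
We now have both O(review_minutes) and O(~review_minutes) — review_minutes is simultaneously obligatory and forbidden, violating the D-axiom.

Inconsistent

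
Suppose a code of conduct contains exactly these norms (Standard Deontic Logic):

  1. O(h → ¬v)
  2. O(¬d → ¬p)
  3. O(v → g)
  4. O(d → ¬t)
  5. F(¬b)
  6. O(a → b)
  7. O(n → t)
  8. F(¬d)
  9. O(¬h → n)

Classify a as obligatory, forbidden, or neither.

Premise 6 is O(a → b); even if O(b) held, inferring O(a) would be affirming the consequent — invalid.
No premise or chain of K-axiom applications forces O(a), and none forces O(¬a). So a is neither obligatory nor forbidden under these norms.

Neither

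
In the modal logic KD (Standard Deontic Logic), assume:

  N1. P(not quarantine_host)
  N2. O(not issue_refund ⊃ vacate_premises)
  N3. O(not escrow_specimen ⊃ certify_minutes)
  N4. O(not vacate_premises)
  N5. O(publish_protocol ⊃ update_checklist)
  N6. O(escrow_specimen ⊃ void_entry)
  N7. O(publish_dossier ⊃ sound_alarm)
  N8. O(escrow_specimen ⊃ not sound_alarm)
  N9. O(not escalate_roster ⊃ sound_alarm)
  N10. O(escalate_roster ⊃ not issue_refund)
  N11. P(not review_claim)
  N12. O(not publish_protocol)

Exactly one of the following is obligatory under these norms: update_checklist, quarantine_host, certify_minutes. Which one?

Premise 4 states O(not vacate_premises) outright.
Premise 2, O(not issue_refund ⊃ vacate_premises), contraposes to O(not vacate_premises ⊃ issue_refund); with O(not vacate_premises) we get O(issue_refund).
Premise 10 is O(escalate_roster ⊃ not issue_refund); contrapositively O(issue_refund ⊃ not escalate_roster). Since O(issue_refund) holds, K gives O(not escalate_roster).
Applying K to premise 9 (O(not escalate_roster ⊃ sound_alarm)) and O(not escalate_roster) yields O(sound_alarm).
The contrapositive of premise 8 (O(escrow_specimen ⊃ not sound_alarm)) is O(sound_alarm ⊃ not escrow_specimen), and O(sound_alarm) is already established, so O(not escrow_specimen).
Premise 3 is O(not escrow_specimen ⊃ certify_minutes); since O(not escrow_specimen), deontic closure gives O(certify_minutes).
So O(certify_minutes) holds — certify_minutes is obligatory. None of the other listed options is made obligatory by any chain of premises.

certify_minutes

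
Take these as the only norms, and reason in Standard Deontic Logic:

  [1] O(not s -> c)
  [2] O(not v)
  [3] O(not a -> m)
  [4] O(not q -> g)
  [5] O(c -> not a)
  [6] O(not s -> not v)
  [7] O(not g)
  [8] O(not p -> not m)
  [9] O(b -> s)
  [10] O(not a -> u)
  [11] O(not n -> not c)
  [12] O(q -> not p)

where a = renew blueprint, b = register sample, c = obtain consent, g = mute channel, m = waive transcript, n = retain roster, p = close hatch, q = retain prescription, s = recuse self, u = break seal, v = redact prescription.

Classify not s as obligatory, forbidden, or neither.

Forbidden

Premise 7 gives O(not g).
The contrapositive of premise 4 (O(not q -> g)) is O(not g -> q), and O(not g) is already established, so O(q).
Premise 12 is O(q -> not p); since O(q), deontic closure gives O(not p).
Applying K to premise 8 (O(not p -> not m)) and O(not p) yields O(not m).
Premise 3 is O(not a -> m); contrapositively O(not m -> a). Since O(not m) holds, K gives O(a).
Premise 5 is O(c -> not a); contrapositively O(a -> not c). Since O(a) holds, K gives O(not c).
Premise 1 is O(not s -> c); contrapositively O(not c -> s). Since O(not c) holds, K gives O(s).
Premises 2, 6, 9, 10, 11 do not contribute to this derivation.
Thus O(s), which is F(not s): not s is forbidden.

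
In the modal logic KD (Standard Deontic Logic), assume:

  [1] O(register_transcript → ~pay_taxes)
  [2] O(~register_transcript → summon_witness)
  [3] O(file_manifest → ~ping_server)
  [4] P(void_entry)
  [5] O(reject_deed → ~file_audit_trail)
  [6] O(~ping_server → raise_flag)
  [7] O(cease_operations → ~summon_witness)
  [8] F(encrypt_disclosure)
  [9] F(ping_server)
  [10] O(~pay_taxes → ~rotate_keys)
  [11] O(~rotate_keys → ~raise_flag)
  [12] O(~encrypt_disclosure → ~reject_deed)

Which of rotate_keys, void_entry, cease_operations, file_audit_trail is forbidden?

cease_operations

F(ping_server) at premise 9 means O(~ping_server).
Premise 6 is O(~ping_server → raise_flag); since O(~ping_server), deontic closure gives O(raise_flag).
Premise 11 is O(~rotate_keys → ~raise_flag); contrapositively O(raise_flag → rotate_keys). Since O(raise_flag) holds, K gives O(rotate_keys).
Premise 10, O(~pay_taxes → ~rotate_keys), contraposes to O(rotate_keys → pay_taxes); with O(rotate_keys) we get O(pay_taxes).
Premise 1 is O(register_transcript → ~pay_taxes); contrapositively O(pay_taxes → ~register_transcript). Since O(pay_taxes) holds, K gives O(~register_transcript).
Applying K to premise 2 (O(~register_transcript → summon_witness)) and O(~register_transcript) yields O(summon_witness).
Premise 7 is O(cease_operations → ~summon_witness); contrapositively O(summon_witness → ~cease_operations). Since O(summon_witness) holds, K gives O(~cease_operations).
So O(~cease_operations) holds, i.e. cease_operations is forbidden. None of the other listed options is forbidden under the premises.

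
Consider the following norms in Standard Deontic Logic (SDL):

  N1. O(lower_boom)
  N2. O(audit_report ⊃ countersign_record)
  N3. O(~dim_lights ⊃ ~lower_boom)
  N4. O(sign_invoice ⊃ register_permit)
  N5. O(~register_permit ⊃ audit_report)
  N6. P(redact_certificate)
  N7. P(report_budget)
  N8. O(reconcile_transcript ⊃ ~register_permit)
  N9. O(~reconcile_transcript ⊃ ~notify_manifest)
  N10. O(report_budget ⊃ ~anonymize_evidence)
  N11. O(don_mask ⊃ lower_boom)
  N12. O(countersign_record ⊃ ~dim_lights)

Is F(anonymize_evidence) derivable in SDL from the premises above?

Premise 10 is O(report_budget ⊃ ~anonymize_evidence), but O(report_budget) is not derivable from the premises (the permission P(report_budget) asserts only ~O(~report_budget), not O(report_budget)), so it does not yield O(~anonymize_evidence).
No other premise forces O(~anonymize_evidence). An ideal world satisfying every premise can still have anonymize_evidence true, so F(anonymize_evidence) is not derivable.

No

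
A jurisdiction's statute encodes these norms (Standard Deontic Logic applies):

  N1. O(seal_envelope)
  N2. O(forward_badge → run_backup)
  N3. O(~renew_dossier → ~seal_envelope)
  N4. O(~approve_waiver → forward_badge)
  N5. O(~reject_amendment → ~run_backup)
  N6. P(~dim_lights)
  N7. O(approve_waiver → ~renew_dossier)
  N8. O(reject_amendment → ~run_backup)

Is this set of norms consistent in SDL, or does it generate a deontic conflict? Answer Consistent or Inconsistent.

Inconsistent

Premises 8 and 5 are O(reject_amendment → ~run_backup) and O(~reject_amendment → ~run_backup); every ideal world satisfies reject_amendment or ~reject_amendment, so in either case ~run_backup holds — hence O(~run_backup).
Premise 2, O(forward_badge → run_backup), contraposes to O(~run_backup → ~forward_badge); with O(~run_backup) we get O(~forward_badge).
Premise 4 is O(~approve_waiver → forward_badge); contrapositively O(~forward_badge → approve_waiver). Since O(~forward_badge) holds, K gives O(approve_waiver).
Applying K to premise 7 (O(approve_waiver → ~renew_dossier)) and O(approve_waiver) yields O(~renew_dossier).
Premise 3 is O(~renew_dossier → ~seal_envelope); since O(~renew_dossier), deontic closure gives O(~seal_envelope).
Yet premise 1 states O(seal_envelope).
We now have both O(~seal_envelope) and O(seal_envelope) — seal_envelope is simultaneously obligatory and forbidden, violating the D-axiom.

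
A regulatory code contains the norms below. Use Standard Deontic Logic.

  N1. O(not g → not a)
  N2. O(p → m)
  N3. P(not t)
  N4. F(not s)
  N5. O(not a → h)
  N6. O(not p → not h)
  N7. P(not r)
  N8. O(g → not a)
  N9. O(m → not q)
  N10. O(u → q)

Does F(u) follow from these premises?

Yes

Premises 8 and 1 are O(g → not a) and O(not g → not a); every ideal world satisfies g or not g, so in either case not a holds — hence O(not a).
With premise 5, O(not a → h), the K-axiom yields O(h).
The contrapositive of premise 6 (O(not p → not h)) is O(h → p), and O(h) is already established, so O(p).
With premise 2, O(p → m), the K-axiom yields O(m).
From O(m) and premise 9, O(m → not q), we obtain O(not q).
The contrapositive of premise 10 (O(u → q)) is O(not q → not u), and O(not q) is already established, so O(not u).
Premises 3, 4, 7 do not contribute to this derivation.
So O(not u) holds, i.e. F(u). The claim follows.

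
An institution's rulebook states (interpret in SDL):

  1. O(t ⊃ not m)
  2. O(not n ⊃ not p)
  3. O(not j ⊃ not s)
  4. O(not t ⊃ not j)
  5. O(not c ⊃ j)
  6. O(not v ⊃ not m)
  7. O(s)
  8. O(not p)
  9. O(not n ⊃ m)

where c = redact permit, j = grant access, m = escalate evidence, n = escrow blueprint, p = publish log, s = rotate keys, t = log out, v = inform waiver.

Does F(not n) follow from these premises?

From premise 7 we have O(s).
Premise 3, O(not j ⊃ not s), contraposes to O(s ⊃ j); with O(s) we get O(j).
Premise 4 is O(not t ⊃ not j); contrapositively O(j ⊃ t). Since O(j) holds, K gives O(t).
From O(t) and premise 1, O(t ⊃ not m), we obtain O(not m).
The contrapositive of premise 9 (O(not n ⊃ m)) is O(not m ⊃ n), and O(not m) is already established, so O(n).
Premises 2, 5, 6, 8 do not contribute to this derivation.
So O(n) holds, i.e. F(not n). The claim follows.

Yes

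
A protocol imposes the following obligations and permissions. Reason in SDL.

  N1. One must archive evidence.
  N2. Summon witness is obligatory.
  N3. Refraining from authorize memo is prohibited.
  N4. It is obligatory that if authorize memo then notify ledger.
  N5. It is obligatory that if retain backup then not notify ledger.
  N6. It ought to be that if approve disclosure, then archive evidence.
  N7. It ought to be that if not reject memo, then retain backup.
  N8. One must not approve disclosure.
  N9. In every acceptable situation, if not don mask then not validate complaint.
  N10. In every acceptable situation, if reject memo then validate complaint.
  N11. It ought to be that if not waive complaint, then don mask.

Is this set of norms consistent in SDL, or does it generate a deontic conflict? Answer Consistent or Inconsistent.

Premise 6 is O(approve_disclosure → archive_evidence); even if O(archive_evidence) held, inferring O(approve_disclosure) would be affirming the consequent — invalid.
So O(approve_disclosure) is not derivable, and the apparent clash with O(¬approve_disclosure) does not arise.
A world satisfying every obligation exists (e.g. approve_disclosure=false, archive_evidence=true, authorize_memo=true, don_mask=true, notify_ledger=true, reject_memo=true, retain_backup=false, summon_witness=true, validate_complaint=true, waive_complaint=false); no atom is both obligatory and forbidden, so the set is consistent.

Consistent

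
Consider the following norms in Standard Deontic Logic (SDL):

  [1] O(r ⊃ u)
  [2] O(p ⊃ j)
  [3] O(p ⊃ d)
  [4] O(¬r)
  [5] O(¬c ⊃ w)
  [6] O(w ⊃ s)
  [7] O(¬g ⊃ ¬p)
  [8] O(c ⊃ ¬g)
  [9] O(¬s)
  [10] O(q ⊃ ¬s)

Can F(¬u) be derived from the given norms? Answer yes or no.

Premise 1 is O(r ⊃ u), but O(r) is not derivable from the premises, so it does not yield O(u).
No other premise forces O(u). An ideal world satisfying every premise can still have ¬u true, so F(¬u) is not derivable.

No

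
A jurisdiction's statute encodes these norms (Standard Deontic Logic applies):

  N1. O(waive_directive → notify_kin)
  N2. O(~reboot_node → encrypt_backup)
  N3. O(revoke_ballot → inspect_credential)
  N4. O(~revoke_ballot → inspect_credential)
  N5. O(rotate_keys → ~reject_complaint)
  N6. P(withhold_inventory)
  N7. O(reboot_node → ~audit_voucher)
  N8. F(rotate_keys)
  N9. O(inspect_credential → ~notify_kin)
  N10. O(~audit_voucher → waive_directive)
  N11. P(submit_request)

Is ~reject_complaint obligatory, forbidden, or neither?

Neither

Premise 5 is O(rotate_keys → ~reject_complaint), but O(rotate_keys) is not derivable from the premises, so it does not yield O(~reject_complaint).
No premise or chain of K-axiom applications forces O(~reject_complaint), and none forces O(reject_complaint). So ~reject_complaint is neither obligatory nor forbidden under these norms.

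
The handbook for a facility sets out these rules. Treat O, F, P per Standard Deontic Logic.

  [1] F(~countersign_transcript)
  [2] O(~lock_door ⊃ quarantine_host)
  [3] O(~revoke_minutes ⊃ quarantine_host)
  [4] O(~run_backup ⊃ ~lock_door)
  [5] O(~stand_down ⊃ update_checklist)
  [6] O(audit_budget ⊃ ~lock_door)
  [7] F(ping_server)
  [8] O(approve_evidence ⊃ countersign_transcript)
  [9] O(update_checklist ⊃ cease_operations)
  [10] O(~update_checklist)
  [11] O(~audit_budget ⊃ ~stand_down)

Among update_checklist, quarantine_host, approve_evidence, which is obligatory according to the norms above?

quarantine_host

From premise 10 we have O(~update_checklist).
Premise 5 is O(~stand_down ⊃ update_checklist); contrapositively O(~update_checklist ⊃ stand_down). Since O(~update_checklist) holds, K gives O(stand_down).
Premise 11, O(~audit_budget ⊃ ~stand_down), contraposes to O(stand_down ⊃ audit_budget); with O(stand_down) we get O(audit_budget).
With premise 6, O(audit_budget ⊃ ~lock_door), the K-axiom yields O(~lock_door).
Applying K to premise 2 (O(~lock_door ⊃ quarantine_host)) and O(~lock_door) yields O(quarantine_host).
So O(quarantine_host) holds — quarantine_host is obligatory. None of the other listed options is made obligatory by any chain of premises.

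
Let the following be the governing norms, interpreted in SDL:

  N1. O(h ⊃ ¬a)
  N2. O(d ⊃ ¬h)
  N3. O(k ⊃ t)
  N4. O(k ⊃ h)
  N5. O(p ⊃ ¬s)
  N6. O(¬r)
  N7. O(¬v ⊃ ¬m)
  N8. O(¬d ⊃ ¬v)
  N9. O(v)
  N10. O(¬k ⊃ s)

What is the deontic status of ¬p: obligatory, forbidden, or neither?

Premise 9 gives O(v).
Premise 8, O(¬d ⊃ ¬v), contraposes to O(v ⊃ d); with O(v) we get O(d).
From O(d) and premise 2, O(d ⊃ ¬h), we obtain O(¬h).
Premise 4, O(k ⊃ h), contraposes to O(¬h ⊃ ¬k); with O(¬h) we get O(¬k).
Applying K to premise 10 (O(¬k ⊃ s)) and O(¬k) yields O(s).
Premise 5, O(p ⊃ ¬s), contraposes to O(s ⊃ ¬p); with O(s) we get O(¬p).
Premises 1, 3, 6, 7 do not contribute to this derivation.
Hence ¬p is obligatory.

Obligatory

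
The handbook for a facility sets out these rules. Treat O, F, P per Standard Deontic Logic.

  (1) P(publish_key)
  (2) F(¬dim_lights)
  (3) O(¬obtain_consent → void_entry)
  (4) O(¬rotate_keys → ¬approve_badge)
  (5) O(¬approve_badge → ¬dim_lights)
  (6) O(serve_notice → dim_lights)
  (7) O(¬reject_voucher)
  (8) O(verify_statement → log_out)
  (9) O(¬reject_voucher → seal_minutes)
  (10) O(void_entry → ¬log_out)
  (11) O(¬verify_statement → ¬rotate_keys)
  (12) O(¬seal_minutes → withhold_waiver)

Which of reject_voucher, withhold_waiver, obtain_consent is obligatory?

F(¬dim_lights) at premise 2 means O(dim_lights).
The contrapositive of premise 5 (O(¬approve_badge → ¬dim_lights)) is O(dim_lights → approve_badge), and O(dim_lights) is already established, so O(approve_badge).
Premise 4 is O(¬rotate_keys → ¬approve_badge); contrapositively O(approve_badge → rotate_keys). Since O(approve_badge) holds, K gives O(rotate_keys).
The contrapositive of premise 11 (O(¬verify_statement → ¬rotate_keys)) is O(rotate_keys → verify_statement), and O(rotate_keys) is already established, so O(verify_statement).
From O(verify_statement) and premise 8, O(verify_statement → log_out), we obtain O(log_out).
Premise 10 is O(void_entry → ¬log_out); contrapositively O(log_out → ¬void_entry). Since O(log_out) holds, K gives O(¬void_entry).
Premise 3, O(¬obtain_consent → void_entry), contraposes to O(¬void_entry → obtain_consent); with O(¬void_entry) we get O(obtain_consent).
So O(obtain_consent) holds — obtain_consent is obligatory. None of the other listed options is made obligatory by any chain of premises.

obtain_consent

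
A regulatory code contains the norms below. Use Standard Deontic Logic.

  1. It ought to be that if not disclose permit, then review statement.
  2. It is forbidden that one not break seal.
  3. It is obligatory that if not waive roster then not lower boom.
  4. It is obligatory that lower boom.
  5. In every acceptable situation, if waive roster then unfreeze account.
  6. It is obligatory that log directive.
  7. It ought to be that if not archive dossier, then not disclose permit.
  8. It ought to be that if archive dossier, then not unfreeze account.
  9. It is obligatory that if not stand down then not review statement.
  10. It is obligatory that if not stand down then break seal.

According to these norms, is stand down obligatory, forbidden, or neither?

From premise 4 we have O(lower_boom).
Premise 3, O(¬waive_roster → ¬lower_boom), contraposes to O(lower_boom → waive_roster); with O(lower_boom) we get O(waive_roster).
Premise 5 is O(waive_roster → unfreeze_account); since O(waive_roster), deontic closure gives O(unfreeze_account).
The contrapositive of premise 8 (O(archive_dossier → ¬unfreeze_account)) is O(unfreeze_account → ¬archive_dossier), and O(unfreeze_account) is already established, so O(¬archive_dossier).
From O(¬archive_dossier) and premise 7, O(¬archive_dossier → ¬disclose_permit), we obtain O(¬disclose_permit).
From O(¬disclose_permit) and premise 1, O(¬disclose_permit → review_statement), we obtain O(review_statement).
Premise 9 is O(¬stand_down → ¬review_statement); contrapositively O(review_statement → stand_down). Since O(review_statement) holds, K gives O(stand_down).
Premises 2, 6, 10 do not contribute to this derivation.
Hence stand_down is obligatory.

Obligatory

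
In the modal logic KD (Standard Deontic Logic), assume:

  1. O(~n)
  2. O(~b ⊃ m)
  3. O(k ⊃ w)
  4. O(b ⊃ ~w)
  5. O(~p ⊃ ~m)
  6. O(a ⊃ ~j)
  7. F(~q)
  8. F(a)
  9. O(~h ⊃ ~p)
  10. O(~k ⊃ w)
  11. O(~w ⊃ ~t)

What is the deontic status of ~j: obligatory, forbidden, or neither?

Neither

Premise 6 is O(a ⊃ ~j), but O(a) is not derivable from the premises, so it does not yield O(~j).
No premise or chain of K-axiom applications forces O(~j), and none forces O(j). So ~j is neither obligatory nor forbidden under these norms.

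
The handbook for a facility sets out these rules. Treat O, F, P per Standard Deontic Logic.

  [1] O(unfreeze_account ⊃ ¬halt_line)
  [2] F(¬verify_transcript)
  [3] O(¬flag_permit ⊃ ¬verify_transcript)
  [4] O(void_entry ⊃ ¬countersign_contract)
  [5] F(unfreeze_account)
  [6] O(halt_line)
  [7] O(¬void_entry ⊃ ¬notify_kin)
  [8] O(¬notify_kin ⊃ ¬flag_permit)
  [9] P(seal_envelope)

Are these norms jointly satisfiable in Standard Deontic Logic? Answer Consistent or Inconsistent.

Consistent

Premise 1 is O(unfreeze_account ⊃ ¬halt_line), but O(unfreeze_account) is not derivable from the premises, so it does not yield O(¬halt_line).
So O(¬halt_line) is not derivable, and the apparent clash with O(halt_line) does not arise.
A world satisfying every obligation exists (e.g. countersign_contract=false, flag_permit=true, halt_line=true, notify_kin=true, seal_envelope=false, unfreeze_account=false, verify_transcript=true, void_entry=true); no atom is both obligatory and forbidden, so the set is consistent.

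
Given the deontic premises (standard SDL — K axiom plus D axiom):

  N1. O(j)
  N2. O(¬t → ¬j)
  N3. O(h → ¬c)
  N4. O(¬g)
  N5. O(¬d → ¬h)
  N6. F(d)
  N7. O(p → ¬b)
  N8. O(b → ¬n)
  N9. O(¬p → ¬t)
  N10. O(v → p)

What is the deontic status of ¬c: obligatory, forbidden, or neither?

Premise 3 is O(h → ¬c), but O(h) is not derivable from the premises, so it does not yield O(¬c).
No premise or chain of K-axiom applications forces O(¬c), and none forces O(c). So ¬c is neither obligatory nor forbidden under these norms.

Neither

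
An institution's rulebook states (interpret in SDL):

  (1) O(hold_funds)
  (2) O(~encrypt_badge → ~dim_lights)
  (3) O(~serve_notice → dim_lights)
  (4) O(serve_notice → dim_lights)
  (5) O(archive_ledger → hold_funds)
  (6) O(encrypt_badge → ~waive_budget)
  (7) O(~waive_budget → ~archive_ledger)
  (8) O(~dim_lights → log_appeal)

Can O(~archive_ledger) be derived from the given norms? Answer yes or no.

Yes

Premises 3 and 4 are O(~serve_notice → dim_lights) and O(serve_notice → dim_lights); every ideal world satisfies ~serve_notice or serve_notice, so in either case dim_lights holds — hence O(dim_lights).
The contrapositive of premise 2 (O(~encrypt_badge → ~dim_lights)) is O(dim_lights → encrypt_badge), and O(dim_lights) is already established, so O(encrypt_badge).
From O(encrypt_badge) and premise 6, O(encrypt_badge → ~waive_budget), we obtain O(~waive_budget).
With premise 7, O(~waive_budget → ~archive_ledger), the K-axiom yields O(~archive_ledger).
Premises 1, 5, 8 do not contribute to this derivation.
So O(~archive_ledger) follows.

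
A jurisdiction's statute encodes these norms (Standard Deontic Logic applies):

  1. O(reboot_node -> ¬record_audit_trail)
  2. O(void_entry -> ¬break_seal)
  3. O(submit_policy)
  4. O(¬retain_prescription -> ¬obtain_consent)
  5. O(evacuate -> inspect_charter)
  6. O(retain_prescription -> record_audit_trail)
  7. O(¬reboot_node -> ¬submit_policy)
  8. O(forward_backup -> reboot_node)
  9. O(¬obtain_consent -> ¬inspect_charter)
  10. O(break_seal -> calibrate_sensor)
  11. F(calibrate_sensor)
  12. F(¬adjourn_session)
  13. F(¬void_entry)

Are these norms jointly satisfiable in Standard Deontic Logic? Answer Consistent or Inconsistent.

Premise 10 is O(break_seal -> calibrate_sensor), but O(break_seal) is not derivable from the premises, so it does not yield O(calibrate_sensor).
So O(calibrate_sensor) is not derivable, and the apparent clash with O(¬calibrate_sensor) does not arise.
A world satisfying every obligation exists (e.g. adjourn_session=true, break_seal=false, calibrate_sensor=false, evacuate=false, forward_backup=false, inspect_charter=false, obtain_consent=false, reboot_node=true, record_audit_trail=false, retain_prescription=false, submit_policy=true, void_entry=true); no atom is both obligatory and forbidden, so the set is consistent.

Consistent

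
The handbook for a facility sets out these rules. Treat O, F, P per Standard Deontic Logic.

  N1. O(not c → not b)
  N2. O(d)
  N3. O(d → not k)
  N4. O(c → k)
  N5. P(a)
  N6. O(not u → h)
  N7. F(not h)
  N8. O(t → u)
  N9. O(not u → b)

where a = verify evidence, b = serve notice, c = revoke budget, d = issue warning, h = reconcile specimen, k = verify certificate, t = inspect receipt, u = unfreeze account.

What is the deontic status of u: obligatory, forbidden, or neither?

Premise 2 states O(d) outright.
With premise 3, O(d → not k), the K-axiom yields O(not k).
Premise 4, O(c → k), contraposes to O(not k → not c); with O(not k) we get O(not c).
From O(not c) and premise 1, O(not c → not b), we obtain O(not b).
Premise 9, O(not u → b), contraposes to O(not b → u); with O(not b) we get O(u).
Premises 5, 6, 7, 8 do not contribute to this derivation.
Hence u is obligatory.

Obligatory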